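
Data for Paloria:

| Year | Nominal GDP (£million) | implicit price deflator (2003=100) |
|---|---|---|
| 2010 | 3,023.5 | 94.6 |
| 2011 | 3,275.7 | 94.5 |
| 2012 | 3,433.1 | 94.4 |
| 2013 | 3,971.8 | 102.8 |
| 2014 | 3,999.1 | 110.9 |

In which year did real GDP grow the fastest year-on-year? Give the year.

2011

2011: real = 3275.7/0.945 = 3466.35; growth vs 2010 (3196.09) = 8.46%.
2012: real = 3433.1/0.944 = 3636.76; growth vs 2011 (3466.35) = 4.92%.
2013: real = 3971.8/1.028 = 3863.62; growth vs 2012 (3636.76) = 6.24%.
2014: real = 3999.1/1.109 = 3606.04; growth vs 2013 (3863.62) = -6.67%.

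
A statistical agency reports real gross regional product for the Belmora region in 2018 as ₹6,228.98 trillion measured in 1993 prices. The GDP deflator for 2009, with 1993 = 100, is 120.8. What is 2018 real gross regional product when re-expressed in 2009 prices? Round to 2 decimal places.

Real gross regional product in 2009 prices = Real gross regional product in 1993 prices × (P_2009/P_1993) = 6228.98 × 1.208 = 7524.61.

₹7,524.61 trillion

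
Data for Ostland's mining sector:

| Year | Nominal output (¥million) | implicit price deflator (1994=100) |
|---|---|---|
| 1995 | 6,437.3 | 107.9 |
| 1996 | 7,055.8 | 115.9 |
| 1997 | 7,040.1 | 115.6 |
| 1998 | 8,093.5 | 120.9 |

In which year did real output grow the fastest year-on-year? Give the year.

1996: real = 7055.8/1.159 = 6087.83; growth vs 1995 (5965.99) = 2.04%.
1997: real = 7040.1/1.156 = 6090.05; growth vs 1996 (6087.83) = 0.04%.
1998: real = 8093.5/1.209 = 6694.38; growth vs 1997 (6090.05) = 9.92%.

1998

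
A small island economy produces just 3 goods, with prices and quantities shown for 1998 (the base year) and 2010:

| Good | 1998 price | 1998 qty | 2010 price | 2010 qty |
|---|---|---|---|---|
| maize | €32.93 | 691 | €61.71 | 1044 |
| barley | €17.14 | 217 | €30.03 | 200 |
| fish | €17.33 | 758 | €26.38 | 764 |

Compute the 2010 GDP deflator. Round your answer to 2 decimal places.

177.46

Nominal GDP 2010 = 61.71·1044 + 30.03·200 + 26.38·764 = 90585.56.
Real GDP 2010 (at 1998 prices) = 32.93·1044 + 17.14·200 + 17.33·764 = 51047.04.
Deflator = Nominal/Real × 100 = 90585.56/51047.04 × 100 = 177.455.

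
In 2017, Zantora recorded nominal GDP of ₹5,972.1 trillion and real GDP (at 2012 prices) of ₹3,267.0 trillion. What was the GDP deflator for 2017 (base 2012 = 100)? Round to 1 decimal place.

GDP deflator = (Nominal / Real) × 100 = 5972.1 / 3267.0 × 100 = 182.80.

182.8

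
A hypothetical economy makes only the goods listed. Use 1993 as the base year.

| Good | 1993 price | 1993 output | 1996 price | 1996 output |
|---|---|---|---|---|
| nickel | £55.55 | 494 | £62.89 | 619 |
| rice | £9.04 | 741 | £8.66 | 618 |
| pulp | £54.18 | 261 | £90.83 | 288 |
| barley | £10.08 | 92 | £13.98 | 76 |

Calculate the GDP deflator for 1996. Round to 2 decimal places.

126.91

Nominal GDP 1996 = 62.89·619 + 8.66·618 + 90.83·288 + 13.98·76 = 71502.31.
Real GDP 1996 (at 1993 prices) = 55.55·619 + 9.04·618 + 54.18·288 + 10.08·76 = 56342.09.
Deflator = Nominal/Real × 100 = 71502.31/56342.09 × 100 = 126.907.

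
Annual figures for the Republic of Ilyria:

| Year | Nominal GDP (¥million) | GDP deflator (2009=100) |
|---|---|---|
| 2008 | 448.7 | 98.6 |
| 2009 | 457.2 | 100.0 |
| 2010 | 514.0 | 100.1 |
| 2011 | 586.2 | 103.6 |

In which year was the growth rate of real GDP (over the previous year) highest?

2010

2009: real = 457.2/1.000 = 457.20; growth vs 2008 (455.07) = 0.47%.
2010: real = 514.0/1.001 = 513.49; growth vs 2009 (457.20) = 12.31%.
2011: real = 586.2/1.036 = 565.83; growth vs 2010 (513.49) = 10.19%.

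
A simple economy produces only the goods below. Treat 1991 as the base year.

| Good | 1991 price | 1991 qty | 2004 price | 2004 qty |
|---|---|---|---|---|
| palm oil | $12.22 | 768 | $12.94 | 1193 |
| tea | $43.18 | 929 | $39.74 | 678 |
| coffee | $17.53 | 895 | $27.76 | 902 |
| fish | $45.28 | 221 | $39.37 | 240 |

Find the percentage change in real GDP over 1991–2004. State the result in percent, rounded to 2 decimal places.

Real GDP 1991 = Nominal GDP 1991 = 12.22·768 + 43.18·929 + 17.53·895 + 45.28·221 = 75195.41.
Real GDP 2004 (at 1991 prices) = 12.22·1193 + 43.18·678 + 17.53·902 + 45.28·240 = 70533.76.
Real growth = 70533.76/75195.41 − 1 = -0.0620.

-6.20%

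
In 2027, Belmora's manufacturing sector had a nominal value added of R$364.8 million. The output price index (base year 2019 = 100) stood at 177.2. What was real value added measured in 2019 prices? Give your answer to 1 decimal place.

Real value added = Nominal / (output price index/100) = 364.8 / 1.772 = 205.87.

R$205.9 million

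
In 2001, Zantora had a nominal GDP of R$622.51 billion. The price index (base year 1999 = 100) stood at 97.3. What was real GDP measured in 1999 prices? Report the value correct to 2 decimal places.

R$639.78 billion

Real GDP = Nominal / (price index/100) = 622.51 / 0.973 = 639.78.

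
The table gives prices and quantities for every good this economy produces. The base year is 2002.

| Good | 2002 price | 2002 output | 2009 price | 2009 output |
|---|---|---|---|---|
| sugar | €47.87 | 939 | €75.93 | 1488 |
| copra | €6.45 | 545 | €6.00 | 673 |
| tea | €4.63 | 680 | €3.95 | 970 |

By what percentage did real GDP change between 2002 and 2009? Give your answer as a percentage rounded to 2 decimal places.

Real GDP 2002 = Nominal GDP 2002 = 47.87·939 + 6.45·545 + 4.63·680 = 51613.58.
Real GDP 2009 (at 2002 prices) = 47.87·1488 + 6.45·673 + 4.63·970 = 80062.51.
Real growth = 80062.51/51613.58 − 1 = 0.5512.

55.12%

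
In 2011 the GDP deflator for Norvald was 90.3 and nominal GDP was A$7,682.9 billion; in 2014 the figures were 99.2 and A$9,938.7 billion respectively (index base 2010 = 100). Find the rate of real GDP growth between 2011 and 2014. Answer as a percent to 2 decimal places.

17.76%

Real GDP 2011 = 7682.9 / 0.903 = 8508.19.
Real GDP 2014 = 9938.7 / 0.992 = 10018.85.
Real growth = 10018.85 / 8508.19 − 1 = 0.1776.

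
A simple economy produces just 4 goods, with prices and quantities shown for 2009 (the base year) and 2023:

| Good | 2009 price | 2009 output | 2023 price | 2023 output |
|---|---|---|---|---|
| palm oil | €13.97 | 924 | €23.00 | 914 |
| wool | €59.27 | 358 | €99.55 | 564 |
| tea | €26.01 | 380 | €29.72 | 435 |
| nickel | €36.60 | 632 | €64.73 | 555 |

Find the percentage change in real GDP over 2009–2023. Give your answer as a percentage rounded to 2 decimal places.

Real GDP 2009 = Nominal GDP 2009 = 13.97·924 + 59.27·358 + 26.01·380 + 36.60·632 = 67141.94.
Real GDP 2023 (at 2009 prices) = 13.97·914 + 59.27·564 + 26.01·435 + 36.60·555 = 77824.21.
Real growth = 77824.21/67141.94 − 1 = 0.1591.

15.91%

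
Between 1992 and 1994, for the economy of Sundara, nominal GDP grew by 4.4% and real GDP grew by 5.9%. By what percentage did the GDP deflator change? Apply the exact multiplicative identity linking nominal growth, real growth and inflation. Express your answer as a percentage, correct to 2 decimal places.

-1.42%

(1 + g_nom) = (1 + g_real)(1 + π), so π = 1.0440 / 1.0590 − 1 = -0.01416.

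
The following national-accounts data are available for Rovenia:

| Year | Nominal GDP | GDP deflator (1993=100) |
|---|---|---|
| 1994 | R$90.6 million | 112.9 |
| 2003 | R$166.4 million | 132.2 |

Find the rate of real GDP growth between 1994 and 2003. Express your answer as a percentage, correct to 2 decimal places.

Deflate each year: 1994 → 90.6/1.129 = 80.25; 2003 → 166.4/1.322 = 125.87.
So real GDP changed by 125.87/80.25 − 1 = 0.5685, i.e. 56.85%.

56.85%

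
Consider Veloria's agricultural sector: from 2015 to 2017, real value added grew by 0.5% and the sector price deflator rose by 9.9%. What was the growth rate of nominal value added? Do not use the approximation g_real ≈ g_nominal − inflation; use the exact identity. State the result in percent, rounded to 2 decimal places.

10.45%

(1 + g_nom) = (1 + g_real)(1 + π) = 1.0050 × 1.0990 = 1.10450.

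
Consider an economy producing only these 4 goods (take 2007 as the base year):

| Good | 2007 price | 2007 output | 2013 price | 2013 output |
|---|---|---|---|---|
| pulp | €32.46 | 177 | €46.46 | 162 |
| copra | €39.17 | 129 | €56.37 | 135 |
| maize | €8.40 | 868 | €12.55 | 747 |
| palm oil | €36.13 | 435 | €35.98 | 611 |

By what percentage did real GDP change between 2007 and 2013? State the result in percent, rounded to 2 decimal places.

15.06%

Real GDP 2007 = Nominal GDP 2007 = 32.46·177 + 39.17·129 + 8.40·868 + 36.13·435 = 33806.10.
Real GDP 2013 (at 2007 prices) = 32.46·162 + 39.17·135 + 8.40·747 + 36.13·611 = 38896.70.
Real growth = 38896.70/33806.10 − 1 = 0.1506.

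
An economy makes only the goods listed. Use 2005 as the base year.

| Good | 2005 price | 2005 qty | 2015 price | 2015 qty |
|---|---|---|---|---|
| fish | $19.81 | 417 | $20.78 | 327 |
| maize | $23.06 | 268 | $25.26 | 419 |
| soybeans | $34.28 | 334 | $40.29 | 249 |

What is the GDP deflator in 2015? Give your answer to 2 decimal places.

Nominal GDP 2015 = 20.78·327 + 25.26·419 + 40.29·249 = 27411.21.
Real GDP 2015 (at 2005 prices) = 19.81·327 + 23.06·419 + 34.28·249 = 24675.73.
Deflator = Nominal/Real × 100 = 27411.21/24675.73 × 100 = 111.086.

111.09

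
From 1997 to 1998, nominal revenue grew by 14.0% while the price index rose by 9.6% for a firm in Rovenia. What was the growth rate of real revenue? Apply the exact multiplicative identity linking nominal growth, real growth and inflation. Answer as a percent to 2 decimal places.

4.01%

(1 + g_nom) = (1 + g_real)(1 + π), so g_real = 1.1400 / 1.0960 − 1 = 0.04015.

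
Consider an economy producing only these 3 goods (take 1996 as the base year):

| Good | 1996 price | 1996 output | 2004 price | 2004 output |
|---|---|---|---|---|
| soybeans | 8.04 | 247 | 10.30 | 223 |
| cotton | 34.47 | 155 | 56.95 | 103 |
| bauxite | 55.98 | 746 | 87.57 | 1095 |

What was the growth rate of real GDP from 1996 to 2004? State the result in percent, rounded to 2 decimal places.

35.75%

Real GDP 1996 = Nominal GDP 1996 = 8.04·247 + 34.47·155 + 55.98·746 = 49089.81.
Real GDP 2004 (at 1996 prices) = 8.04·223 + 34.47·103 + 55.98·1095 = 66641.43.
Real growth = 66641.43/49089.81 − 1 = 0.3575.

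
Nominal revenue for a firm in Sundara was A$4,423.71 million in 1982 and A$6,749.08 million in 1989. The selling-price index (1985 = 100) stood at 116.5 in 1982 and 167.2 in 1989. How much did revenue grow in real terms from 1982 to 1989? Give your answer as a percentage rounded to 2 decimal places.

Real revenue 1982 = 4423.71 / 1.165 = 3797.18.
Real revenue 1989 = 6749.08 / 1.672 = 4036.53.
Real growth = 4036.53 / 3797.18 − 1 = 0.0630.

6.30%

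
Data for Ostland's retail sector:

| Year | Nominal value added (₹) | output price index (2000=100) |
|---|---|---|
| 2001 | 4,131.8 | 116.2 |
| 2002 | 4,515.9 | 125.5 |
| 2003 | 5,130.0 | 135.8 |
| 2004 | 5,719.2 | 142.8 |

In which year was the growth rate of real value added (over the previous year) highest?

2002: real = 4515.9/1.255 = 3598.33; growth vs 2001 (3555.77) = 1.20%.
2003: real = 5130.0/1.358 = 3777.61; growth vs 2002 (3598.33) = 4.98%.
2004: real = 5719.2/1.428 = 4005.04; growth vs 2003 (3777.61) = 6.02%.

2004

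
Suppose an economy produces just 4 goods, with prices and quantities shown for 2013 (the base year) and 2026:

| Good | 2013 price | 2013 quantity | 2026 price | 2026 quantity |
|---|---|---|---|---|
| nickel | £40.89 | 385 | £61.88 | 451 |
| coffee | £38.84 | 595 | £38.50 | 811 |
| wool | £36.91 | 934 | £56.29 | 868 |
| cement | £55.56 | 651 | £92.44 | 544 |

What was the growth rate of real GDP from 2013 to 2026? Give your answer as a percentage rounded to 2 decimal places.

Real GDP 2013 = Nominal GDP 2013 = 40.89·385 + 38.84·595 + 36.91·934 + 55.56·651 = 109495.95.
Real GDP 2026 (at 2013 prices) = 40.89·451 + 38.84·811 + 36.91·868 + 55.56·544 = 112203.15.
Real growth = 112203.15/109495.95 − 1 = 0.0247.

2.47%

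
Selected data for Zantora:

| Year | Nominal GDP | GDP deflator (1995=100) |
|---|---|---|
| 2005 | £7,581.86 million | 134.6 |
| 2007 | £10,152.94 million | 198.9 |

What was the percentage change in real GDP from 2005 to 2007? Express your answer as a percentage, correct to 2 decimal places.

Deflate each year: 2005 → 7581.86/1.346 = 5632.88; 2007 → 10152.94/1.989 = 5104.54.
So real GDP changed by 5104.54/5632.88 − 1 = -0.0938, i.e. -9.38%.

-9.38%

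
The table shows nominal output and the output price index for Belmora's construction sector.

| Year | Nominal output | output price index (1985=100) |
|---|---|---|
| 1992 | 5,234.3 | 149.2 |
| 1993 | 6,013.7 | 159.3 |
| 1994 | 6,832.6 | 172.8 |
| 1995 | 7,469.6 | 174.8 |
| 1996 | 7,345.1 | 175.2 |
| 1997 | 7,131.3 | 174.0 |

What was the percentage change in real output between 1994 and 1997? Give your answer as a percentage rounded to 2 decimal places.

Real output 1994 = 6832.6/1.728 = 3954.05.
Real output 1997 = 7131.3/1.740 = 4098.45.
Change = 4098.45/3954.05 − 1 = 0.0365.

3.65%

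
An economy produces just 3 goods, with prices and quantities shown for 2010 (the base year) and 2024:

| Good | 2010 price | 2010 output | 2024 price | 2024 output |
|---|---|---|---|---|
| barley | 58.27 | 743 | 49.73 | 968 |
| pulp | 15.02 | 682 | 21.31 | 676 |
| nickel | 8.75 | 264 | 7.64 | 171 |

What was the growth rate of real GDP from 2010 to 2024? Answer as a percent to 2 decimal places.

21.86%

Real GDP 2010 = Nominal GDP 2010 = 58.27·743 + 15.02·682 + 8.75·264 = 55848.25.
Real GDP 2024 (at 2010 prices) = 58.27·968 + 15.02·676 + 8.75·171 = 68055.13.
Real growth = 68055.13/55848.25 − 1 = 0.2186.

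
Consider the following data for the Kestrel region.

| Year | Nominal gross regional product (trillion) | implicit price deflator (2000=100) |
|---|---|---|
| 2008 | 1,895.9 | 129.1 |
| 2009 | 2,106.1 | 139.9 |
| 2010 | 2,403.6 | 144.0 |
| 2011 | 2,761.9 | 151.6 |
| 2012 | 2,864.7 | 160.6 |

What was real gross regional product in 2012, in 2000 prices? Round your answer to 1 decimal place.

Real gross regional product 2012 = 2864.7 / 1.606 = 1783.75.

1,783.7 trillion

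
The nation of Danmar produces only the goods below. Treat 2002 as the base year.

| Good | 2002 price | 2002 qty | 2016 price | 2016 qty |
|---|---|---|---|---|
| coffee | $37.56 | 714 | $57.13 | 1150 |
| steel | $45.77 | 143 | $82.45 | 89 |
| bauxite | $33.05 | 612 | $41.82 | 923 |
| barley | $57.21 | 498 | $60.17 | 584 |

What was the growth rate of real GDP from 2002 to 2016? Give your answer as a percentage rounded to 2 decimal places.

Real GDP 2002 = Nominal GDP 2002 = 37.56·714 + 45.77·143 + 33.05·612 + 57.21·498 = 82080.13.
Real GDP 2016 (at 2002 prices) = 37.56·1150 + 45.77·89 + 33.05·923 + 57.21·584 = 111183.32.
Real growth = 111183.32/82080.13 − 1 = 0.3546.

35.46%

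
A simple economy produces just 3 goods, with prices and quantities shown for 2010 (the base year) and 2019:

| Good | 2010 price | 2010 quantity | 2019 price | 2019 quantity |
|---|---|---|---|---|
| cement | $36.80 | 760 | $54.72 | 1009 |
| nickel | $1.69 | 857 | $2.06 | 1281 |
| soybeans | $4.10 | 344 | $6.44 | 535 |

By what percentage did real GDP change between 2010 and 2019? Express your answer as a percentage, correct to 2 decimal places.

Real GDP 2010 = Nominal GDP 2010 = 36.80·760 + 1.69·857 + 4.10·344 = 30826.73.
Real GDP 2019 (at 2010 prices) = 36.80·1009 + 1.69·1281 + 4.10·535 = 41489.59.
Real growth = 41489.59/30826.73 − 1 = 0.3459.

34.59%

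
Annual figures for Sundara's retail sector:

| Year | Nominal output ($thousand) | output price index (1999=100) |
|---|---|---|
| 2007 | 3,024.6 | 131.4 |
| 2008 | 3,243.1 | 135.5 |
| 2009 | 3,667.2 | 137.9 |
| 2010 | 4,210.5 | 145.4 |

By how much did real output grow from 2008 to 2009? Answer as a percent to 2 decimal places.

Real output 2008 = 3243.1/1.355 = 2393.43.
Real output 2009 = 3667.2/1.379 = 2659.32.
Change = 2659.32/2393.43 − 1 = 0.1111.

11.11%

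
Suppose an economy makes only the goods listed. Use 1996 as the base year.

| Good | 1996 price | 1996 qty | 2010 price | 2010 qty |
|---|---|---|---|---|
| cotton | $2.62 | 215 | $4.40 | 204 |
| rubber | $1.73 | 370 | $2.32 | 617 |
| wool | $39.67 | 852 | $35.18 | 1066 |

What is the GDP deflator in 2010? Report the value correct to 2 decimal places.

90.75

Nominal GDP 2010 = 4.40·204 + 2.32·617 + 35.18·1066 = 39830.92.
Real GDP 2010 (at 1996 prices) = 2.62·204 + 1.73·617 + 39.67·1066 = 43890.11.
Deflator = Nominal/Real × 100 = 39830.92/43890.11 × 100 = 90.751.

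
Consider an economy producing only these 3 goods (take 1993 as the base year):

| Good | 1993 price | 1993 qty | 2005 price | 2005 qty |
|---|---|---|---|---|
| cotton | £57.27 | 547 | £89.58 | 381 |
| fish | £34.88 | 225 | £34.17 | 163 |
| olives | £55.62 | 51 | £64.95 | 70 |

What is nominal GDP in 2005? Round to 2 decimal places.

£44246.19

Nominal GDP 2005 = Σ (p_2005 × q_2005) = 89.58·381 + 34.17·163 + 64.95·70 = 44246.19.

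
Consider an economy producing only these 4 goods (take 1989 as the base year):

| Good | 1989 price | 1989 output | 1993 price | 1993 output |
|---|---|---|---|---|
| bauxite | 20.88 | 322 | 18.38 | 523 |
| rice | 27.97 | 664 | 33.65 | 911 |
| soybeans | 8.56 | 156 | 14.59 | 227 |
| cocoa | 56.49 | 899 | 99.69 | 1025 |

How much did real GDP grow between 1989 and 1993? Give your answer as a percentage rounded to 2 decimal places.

Real GDP 1989 = Nominal GDP 1989 = 20.88·322 + 27.97·664 + 8.56·156 + 56.49·899 = 77415.31.
Real GDP 1993 (at 1989 prices) = 20.88·523 + 27.97·911 + 8.56·227 + 56.49·1025 = 96246.28.
Real growth = 96246.28/77415.31 − 1 = 0.2432.

24.32%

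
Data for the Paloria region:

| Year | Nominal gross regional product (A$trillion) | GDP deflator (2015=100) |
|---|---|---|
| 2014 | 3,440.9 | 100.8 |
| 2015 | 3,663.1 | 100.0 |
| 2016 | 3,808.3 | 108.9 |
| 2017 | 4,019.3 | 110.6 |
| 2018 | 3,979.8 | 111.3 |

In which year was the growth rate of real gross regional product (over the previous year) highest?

2015

2015: real = 3663.1/1.000 = 3663.10; growth vs 2014 (3413.59) = 7.31%.
2016: real = 3808.3/1.089 = 3497.06; growth vs 2015 (3663.10) = -4.53%.
2017: real = 4019.3/1.106 = 3634.09; growth vs 2016 (3497.06) = 3.92%.
2018: real = 3979.8/1.113 = 3575.74; growth vs 2017 (3634.09) = -1.61%.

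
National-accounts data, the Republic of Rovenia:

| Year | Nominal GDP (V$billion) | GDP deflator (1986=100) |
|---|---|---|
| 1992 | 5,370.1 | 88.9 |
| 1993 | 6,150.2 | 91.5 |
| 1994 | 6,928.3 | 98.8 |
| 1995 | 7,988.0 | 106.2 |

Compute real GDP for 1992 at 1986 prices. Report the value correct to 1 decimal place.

Real GDP 1992 = 5370.1 / 0.889 = 6040.61.

V$6,040.6 billion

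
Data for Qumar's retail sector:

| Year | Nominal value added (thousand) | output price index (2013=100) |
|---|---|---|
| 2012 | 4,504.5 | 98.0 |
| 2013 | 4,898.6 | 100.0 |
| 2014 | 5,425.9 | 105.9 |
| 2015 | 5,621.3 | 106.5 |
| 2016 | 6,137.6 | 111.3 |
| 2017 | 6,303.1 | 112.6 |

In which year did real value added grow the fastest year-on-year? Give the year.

2013

2013: real = 4898.6/1.000 = 4898.60; growth vs 2012 (4596.43) = 6.57%.
2014: real = 5425.9/1.059 = 5123.61; growth vs 2013 (4898.60) = 4.59%.
2015: real = 5621.3/1.065 = 5278.22; growth vs 2014 (5123.61) = 3.02%.
2016: real = 6137.6/1.113 = 5514.47; growth vs 2015 (5278.22) = 4.48%.
2017: real = 6303.1/1.126 = 5597.78; growth vs 2016 (5514.47) = 1.51%.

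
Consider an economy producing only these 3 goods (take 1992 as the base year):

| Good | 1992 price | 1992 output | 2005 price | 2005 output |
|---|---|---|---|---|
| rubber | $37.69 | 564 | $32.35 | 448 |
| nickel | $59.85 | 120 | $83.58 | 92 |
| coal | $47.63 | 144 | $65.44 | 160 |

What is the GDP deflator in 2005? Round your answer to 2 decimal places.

Nominal GDP 2005 = 32.35·448 + 83.58·92 + 65.44·160 = 32652.56.
Real GDP 2005 (at 1992 prices) = 37.69·448 + 59.85·92 + 47.63·160 = 30012.12.
Deflator = Nominal/Real × 100 = 32652.56/30012.12 × 100 = 108.798.

108.80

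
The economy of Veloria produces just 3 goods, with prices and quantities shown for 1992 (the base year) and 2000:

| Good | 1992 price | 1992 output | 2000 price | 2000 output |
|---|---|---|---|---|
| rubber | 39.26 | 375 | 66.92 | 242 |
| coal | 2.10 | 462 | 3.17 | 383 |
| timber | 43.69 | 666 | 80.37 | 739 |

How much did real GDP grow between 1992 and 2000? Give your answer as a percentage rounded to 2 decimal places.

-4.91%

Real GDP 1992 = Nominal GDP 1992 = 39.26·375 + 2.10·462 + 43.69·666 = 44790.24.
Real GDP 2000 (at 1992 prices) = 39.26·242 + 2.10·383 + 43.69·739 = 42592.13.
Real growth = 42592.13/44790.24 − 1 = -0.0491.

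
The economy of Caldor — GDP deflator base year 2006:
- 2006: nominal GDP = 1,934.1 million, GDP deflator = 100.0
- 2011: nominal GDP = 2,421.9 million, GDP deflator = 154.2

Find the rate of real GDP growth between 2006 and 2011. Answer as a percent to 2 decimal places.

-18.79%

Real GDP 2006 = 1934.1 / 1.000 = 1934.10.
Real GDP 2011 = 2421.9 / 1.542 = 1570.62.
Real growth = 1570.62 / 1934.10 − 1 = -0.1879.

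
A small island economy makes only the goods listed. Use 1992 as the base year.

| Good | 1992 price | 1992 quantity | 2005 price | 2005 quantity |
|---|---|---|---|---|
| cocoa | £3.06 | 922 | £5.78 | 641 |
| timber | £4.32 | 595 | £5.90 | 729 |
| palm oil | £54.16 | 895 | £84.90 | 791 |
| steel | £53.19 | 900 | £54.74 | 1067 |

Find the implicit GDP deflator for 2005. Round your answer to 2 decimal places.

127.57

Nominal GDP 2005 = 5.78·641 + 5.90·729 + 84.90·791 + 54.74·1067 = 133569.56.
Real GDP 2005 (at 1992 prices) = 3.06·641 + 4.32·729 + 54.16·791 + 53.19·1067 = 104705.03.
Deflator = Nominal/Real × 100 = 133569.56/104705.03 × 100 = 127.567.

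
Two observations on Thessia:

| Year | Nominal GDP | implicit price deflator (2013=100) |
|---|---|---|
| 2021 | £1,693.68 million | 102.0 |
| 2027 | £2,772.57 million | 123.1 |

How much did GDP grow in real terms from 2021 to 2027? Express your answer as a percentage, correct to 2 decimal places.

Real GDP 2021 = 1693.68 / 1.020 = 1660.47.
Real GDP 2027 = 2772.57 / 1.231 = 2252.29.
Real growth = 2252.29 / 1660.47 − 1 = 0.3564.

35.64%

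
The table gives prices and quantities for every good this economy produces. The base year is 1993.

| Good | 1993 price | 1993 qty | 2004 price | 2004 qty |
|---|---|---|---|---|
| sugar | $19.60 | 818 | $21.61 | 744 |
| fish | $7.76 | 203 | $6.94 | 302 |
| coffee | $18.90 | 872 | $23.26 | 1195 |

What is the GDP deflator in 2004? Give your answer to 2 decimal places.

Nominal GDP 2004 = 21.61·744 + 6.94·302 + 23.26·1195 = 45969.42.
Real GDP 2004 (at 1993 prices) = 19.60·744 + 7.76·302 + 18.90·1195 = 39511.42.
Deflator = Nominal/Real × 100 = 45969.42/39511.42 × 100 = 116.345.

116.34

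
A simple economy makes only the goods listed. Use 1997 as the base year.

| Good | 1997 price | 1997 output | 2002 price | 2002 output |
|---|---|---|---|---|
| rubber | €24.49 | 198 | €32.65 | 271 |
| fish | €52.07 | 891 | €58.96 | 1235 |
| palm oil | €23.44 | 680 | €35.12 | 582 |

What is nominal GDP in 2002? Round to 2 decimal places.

Nominal GDP 2002 = Σ (p_2002 × q_2002) = 32.65·271 + 58.96·1235 + 35.12·582 = 102103.59.

€102103.59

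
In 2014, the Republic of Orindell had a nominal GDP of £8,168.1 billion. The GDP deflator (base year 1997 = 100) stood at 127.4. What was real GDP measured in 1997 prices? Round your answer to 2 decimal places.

Real GDP = Nominal / (GDP deflator/100) = 8168.1 / 1.274 = 6411.38.

£6,411.38 billion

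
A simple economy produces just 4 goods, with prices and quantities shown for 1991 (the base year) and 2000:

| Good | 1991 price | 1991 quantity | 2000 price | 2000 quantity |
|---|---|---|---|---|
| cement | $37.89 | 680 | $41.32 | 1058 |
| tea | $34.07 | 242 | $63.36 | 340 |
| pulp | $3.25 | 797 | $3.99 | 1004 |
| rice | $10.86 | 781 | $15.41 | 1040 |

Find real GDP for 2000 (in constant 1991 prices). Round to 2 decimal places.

Real GDP 2000 = Σ (p_1991 × q_2000) = 37.89·1058 + 34.07·340 + 3.25·1004 + 10.86·1040 = 66228.82.

$66228.82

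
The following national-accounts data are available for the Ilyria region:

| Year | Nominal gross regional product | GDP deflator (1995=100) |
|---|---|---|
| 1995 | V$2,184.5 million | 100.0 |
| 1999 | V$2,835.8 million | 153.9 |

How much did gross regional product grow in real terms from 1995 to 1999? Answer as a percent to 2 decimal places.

-15.65%

Deflate each year: 1995 → 2184.5/1.000 = 2184.50; 1999 → 2835.8/1.539 = 1842.63.
So real gross regional product changed by 1842.63/2184.50 − 1 = -0.1565, i.e. -15.65%.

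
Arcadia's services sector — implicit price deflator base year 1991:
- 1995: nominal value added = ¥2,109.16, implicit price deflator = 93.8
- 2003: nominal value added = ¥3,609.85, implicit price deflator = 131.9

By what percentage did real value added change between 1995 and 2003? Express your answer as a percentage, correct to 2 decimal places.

21.71%

Real value added 1995 = 2109.16 / 0.938 = 2248.57.
Real value added 2003 = 3609.85 / 1.319 = 2736.81.
Real growth = 2736.81 / 2248.57 − 1 = 0.2171.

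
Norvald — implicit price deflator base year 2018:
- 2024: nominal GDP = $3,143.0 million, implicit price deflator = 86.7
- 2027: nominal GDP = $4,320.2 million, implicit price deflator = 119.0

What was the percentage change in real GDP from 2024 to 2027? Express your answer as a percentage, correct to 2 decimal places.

Deflate each year: 2024 → 3143.0/0.867 = 3625.14; 2027 → 4320.2/1.190 = 3630.42.
So real GDP changed by 3630.42/3625.14 − 1 = 0.0015, i.e. 0.15%.

0.15%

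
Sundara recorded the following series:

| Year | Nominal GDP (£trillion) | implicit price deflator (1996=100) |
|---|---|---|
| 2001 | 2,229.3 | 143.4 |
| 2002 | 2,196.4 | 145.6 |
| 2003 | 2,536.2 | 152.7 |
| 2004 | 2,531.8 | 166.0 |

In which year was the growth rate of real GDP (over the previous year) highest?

2003

2002: real = 2196.4/1.456 = 1508.52; growth vs 2001 (1554.60) = -2.96%.
2003: real = 2536.2/1.527 = 1660.90; growth vs 2002 (1508.52) = 10.10%.
2004: real = 2531.8/1.660 = 1525.18; growth vs 2003 (1660.90) = -8.17%.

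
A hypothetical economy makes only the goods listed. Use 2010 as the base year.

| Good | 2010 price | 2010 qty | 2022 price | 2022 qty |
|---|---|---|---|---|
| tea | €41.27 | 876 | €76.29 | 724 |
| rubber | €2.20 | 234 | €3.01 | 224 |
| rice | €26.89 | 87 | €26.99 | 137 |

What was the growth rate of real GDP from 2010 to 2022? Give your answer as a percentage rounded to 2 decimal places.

Real GDP 2010 = Nominal GDP 2010 = 41.27·876 + 2.20·234 + 26.89·87 = 39006.75.
Real GDP 2022 (at 2010 prices) = 41.27·724 + 2.20·224 + 26.89·137 = 34056.21.
Real growth = 34056.21/39006.75 − 1 = -0.1269.

-12.69%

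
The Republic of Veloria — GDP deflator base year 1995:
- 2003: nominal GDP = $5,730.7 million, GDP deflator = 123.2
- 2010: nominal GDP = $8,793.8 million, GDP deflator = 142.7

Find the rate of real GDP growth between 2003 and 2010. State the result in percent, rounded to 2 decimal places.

32.48%

Deflate each year: 2003 → 5730.7/1.232 = 4651.54; 2010 → 8793.8/1.427 = 6162.44.
So real GDP changed by 6162.44/4651.54 − 1 = 0.3248, i.e. 32.48%.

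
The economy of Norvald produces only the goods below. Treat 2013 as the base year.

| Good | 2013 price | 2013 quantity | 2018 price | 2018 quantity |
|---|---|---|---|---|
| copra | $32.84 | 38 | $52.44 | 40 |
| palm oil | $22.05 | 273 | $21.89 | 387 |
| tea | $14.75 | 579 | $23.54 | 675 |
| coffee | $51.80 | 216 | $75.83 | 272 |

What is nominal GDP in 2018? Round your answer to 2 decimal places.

$47084.29

Nominal GDP 2018 = Σ (p_2018 × q_2018) = 52.44·40 + 21.89·387 + 23.54·675 + 75.83·272 = 47084.29.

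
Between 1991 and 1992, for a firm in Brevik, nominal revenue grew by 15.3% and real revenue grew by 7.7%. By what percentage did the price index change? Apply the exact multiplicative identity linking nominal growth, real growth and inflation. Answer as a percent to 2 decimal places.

(1 + g_nom) = (1 + g_real)(1 + π), so π = 1.1530 / 1.0770 − 1 = 0.07057.

7.06%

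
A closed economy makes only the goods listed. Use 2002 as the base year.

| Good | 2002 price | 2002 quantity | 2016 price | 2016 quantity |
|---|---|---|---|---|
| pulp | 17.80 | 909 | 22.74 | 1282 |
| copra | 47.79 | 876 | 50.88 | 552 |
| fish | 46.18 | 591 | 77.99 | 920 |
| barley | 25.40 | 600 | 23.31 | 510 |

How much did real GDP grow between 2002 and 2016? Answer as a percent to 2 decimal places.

Real GDP 2002 = Nominal GDP 2002 = 17.80·909 + 47.79·876 + 46.18·591 + 25.40·600 = 100576.62.
Real GDP 2016 (at 2002 prices) = 17.80·1282 + 47.79·552 + 46.18·920 + 25.40·510 = 104639.28.
Real growth = 104639.28/100576.62 − 1 = 0.0404.

4.04%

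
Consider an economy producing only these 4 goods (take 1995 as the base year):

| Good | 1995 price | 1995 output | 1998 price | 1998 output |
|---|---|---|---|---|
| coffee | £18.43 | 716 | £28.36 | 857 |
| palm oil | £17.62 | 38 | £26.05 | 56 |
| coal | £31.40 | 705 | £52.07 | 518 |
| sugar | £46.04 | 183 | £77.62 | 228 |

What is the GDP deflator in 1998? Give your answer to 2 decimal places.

Nominal GDP 1998 = 28.36·857 + 26.05·56 + 52.07·518 + 77.62·228 = 70432.94.
Real GDP 1998 (at 1995 prices) = 18.43·857 + 17.62·56 + 31.40·518 + 46.04·228 = 43543.55.
Deflator = Nominal/Real × 100 = 70432.94/43543.55 × 100 = 161.753.

161.75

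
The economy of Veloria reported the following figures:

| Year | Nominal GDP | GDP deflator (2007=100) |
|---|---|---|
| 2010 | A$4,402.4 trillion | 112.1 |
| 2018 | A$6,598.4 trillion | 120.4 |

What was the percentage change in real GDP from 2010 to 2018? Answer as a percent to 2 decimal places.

39.55%

Deflate each year: 2010 → 4402.4/1.121 = 3927.21; 2018 → 6598.4/1.204 = 5480.40.
So real GDP changed by 5480.40/3927.21 − 1 = 0.3955, i.e. 39.55%.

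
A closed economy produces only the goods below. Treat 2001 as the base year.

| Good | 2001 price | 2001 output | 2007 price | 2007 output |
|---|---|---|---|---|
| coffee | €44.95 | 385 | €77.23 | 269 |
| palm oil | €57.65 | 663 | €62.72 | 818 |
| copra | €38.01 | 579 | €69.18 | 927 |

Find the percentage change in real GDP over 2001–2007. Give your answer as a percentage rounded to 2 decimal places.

Real GDP 2001 = Nominal GDP 2001 = 44.95·385 + 57.65·663 + 38.01·579 = 77535.49.
Real GDP 2007 (at 2001 prices) = 44.95·269 + 57.65·818 + 38.01·927 = 94484.52.
Real growth = 94484.52/77535.49 − 1 = 0.2186.

21.86%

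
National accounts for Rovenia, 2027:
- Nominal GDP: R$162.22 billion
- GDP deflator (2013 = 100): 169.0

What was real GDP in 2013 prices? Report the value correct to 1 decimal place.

R$96.0 billion

Real GDP = Nominal / (GDP deflator/100) = 162.22 / 1.690 = 95.99.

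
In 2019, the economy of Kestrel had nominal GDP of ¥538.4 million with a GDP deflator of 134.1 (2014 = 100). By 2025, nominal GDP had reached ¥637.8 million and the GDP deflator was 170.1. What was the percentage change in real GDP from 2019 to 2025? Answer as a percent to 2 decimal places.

Real GDP 2019 = 538.4 / 1.341 = 401.49.
Real GDP 2025 = 637.8 / 1.701 = 374.96.
Real growth = 374.96 / 401.49 − 1 = -0.0661.

-6.61%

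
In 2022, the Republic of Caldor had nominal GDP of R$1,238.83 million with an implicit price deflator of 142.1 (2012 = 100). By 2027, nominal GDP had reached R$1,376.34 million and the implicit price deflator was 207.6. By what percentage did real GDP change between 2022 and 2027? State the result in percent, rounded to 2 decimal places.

-23.95%

Real GDP 2022 = 1238.83 / 1.421 = 871.80.
Real GDP 2027 = 1376.34 / 2.076 = 662.98.
Real growth = 662.98 / 871.80 − 1 = -0.2395.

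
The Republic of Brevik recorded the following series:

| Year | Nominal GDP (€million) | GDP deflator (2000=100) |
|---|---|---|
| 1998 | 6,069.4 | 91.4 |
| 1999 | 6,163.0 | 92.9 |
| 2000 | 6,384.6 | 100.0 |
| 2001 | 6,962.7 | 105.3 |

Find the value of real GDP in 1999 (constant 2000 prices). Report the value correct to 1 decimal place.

Real GDP 1999 = 6163.0 / 0.929 = 6634.02.

€6,634.0 million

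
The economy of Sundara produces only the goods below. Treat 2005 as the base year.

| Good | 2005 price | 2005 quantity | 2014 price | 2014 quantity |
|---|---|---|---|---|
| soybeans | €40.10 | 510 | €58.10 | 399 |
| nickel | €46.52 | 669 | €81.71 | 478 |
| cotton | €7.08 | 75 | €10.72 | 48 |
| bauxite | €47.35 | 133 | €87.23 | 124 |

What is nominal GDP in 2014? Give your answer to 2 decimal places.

Nominal GDP 2014 = Σ (p_2014 × q_2014) = 58.10·399 + 81.71·478 + 10.72·48 + 87.23·124 = 73570.36.

€73570.36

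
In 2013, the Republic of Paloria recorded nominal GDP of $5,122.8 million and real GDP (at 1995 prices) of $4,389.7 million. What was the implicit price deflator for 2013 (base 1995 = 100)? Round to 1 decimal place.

implicit price deflator = (Nominal / Real) × 100 = 5122.8 / 4389.7 × 100 = 116.70.

116.7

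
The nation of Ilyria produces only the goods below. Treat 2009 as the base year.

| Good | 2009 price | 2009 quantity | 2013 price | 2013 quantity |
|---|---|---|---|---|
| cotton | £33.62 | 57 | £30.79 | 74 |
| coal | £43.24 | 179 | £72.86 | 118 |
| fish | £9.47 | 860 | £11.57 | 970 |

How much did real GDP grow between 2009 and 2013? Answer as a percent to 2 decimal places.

Real GDP 2009 = Nominal GDP 2009 = 33.62·57 + 43.24·179 + 9.47·860 = 17800.50.
Real GDP 2013 (at 2009 prices) = 33.62·74 + 43.24·118 + 9.47·970 = 16776.10.
Real growth = 16776.10/17800.50 − 1 = -0.0575.

-5.75%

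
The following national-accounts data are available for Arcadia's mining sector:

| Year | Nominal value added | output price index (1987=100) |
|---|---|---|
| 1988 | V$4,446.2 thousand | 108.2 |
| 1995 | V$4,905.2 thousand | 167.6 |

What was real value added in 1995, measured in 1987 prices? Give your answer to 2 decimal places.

V$2,926.73 thousand

Real value added = Nominal / (output price index/100) = 4905.2 / 1.676 = 2926.73.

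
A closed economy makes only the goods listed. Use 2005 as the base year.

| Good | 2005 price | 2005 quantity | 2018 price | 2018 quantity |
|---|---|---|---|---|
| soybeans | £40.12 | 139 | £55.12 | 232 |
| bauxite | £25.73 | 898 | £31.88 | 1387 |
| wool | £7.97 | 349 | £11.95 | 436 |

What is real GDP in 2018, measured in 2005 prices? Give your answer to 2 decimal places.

£48470.27

Real GDP 2018 = Σ (p_2005 × q_2018) = 40.12·232 + 25.73·1387 + 7.97·436 = 48470.27.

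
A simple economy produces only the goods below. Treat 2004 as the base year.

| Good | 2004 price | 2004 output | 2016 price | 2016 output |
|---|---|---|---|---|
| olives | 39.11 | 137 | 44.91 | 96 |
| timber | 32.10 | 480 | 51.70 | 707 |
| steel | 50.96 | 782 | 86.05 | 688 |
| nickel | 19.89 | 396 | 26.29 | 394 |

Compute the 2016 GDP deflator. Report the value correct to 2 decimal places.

159.24

Nominal GDP 2016 = 44.91·96 + 51.70·707 + 86.05·688 + 26.29·394 = 110423.92.
Real GDP 2016 (at 2004 prices) = 39.11·96 + 32.10·707 + 50.96·688 + 19.89·394 = 69346.40.
Deflator = Nominal/Real × 100 = 110423.92/69346.40 × 100 = 159.235.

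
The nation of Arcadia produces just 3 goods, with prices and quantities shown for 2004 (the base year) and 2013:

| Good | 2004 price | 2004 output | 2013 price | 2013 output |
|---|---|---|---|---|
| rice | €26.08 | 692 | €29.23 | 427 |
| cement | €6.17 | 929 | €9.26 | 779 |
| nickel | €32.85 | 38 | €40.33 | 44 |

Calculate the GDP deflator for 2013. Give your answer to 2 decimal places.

123.47

Nominal GDP 2013 = 29.23·427 + 9.26·779 + 40.33·44 = 21469.27.
Real GDP 2013 (at 2004 prices) = 26.08·427 + 6.17·779 + 32.85·44 = 17387.99.
Deflator = Nominal/Real × 100 = 21469.27/17387.99 × 100 = 123.472.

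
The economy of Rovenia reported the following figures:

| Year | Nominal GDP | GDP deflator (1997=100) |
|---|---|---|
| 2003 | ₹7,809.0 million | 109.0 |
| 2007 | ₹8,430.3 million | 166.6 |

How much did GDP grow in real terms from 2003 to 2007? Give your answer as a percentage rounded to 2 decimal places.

Deflate each year: 2003 → 7809.0/1.090 = 7164.22; 2007 → 8430.3/1.666 = 5060.20.
So real GDP changed by 5060.20/7164.22 − 1 = -0.2937, i.e. -29.37%.

-29.37%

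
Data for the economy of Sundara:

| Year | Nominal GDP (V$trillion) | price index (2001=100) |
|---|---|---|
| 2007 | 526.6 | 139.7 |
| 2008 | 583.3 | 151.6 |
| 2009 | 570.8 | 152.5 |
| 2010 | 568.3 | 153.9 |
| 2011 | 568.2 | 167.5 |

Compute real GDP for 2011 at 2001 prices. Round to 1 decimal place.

V$339.2 trillion

Real GDP 2011 = 568.2 / 1.675 = 339.22.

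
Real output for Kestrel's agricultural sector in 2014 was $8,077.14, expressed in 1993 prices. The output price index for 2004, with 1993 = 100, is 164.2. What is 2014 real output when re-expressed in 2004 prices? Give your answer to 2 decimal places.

$13,262.66

Real output in 2004 prices = Real output in 1993 prices × (P_2004/P_1993) = 8077.14 × 1.642 = 13262.66.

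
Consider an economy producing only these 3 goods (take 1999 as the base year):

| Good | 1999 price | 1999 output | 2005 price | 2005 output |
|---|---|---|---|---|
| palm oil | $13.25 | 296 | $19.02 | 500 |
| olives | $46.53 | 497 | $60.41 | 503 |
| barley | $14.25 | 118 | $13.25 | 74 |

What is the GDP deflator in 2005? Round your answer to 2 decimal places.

Nominal GDP 2005 = 19.02·500 + 60.41·503 + 13.25·74 = 40876.73.
Real GDP 2005 (at 1999 prices) = 13.25·500 + 46.53·503 + 14.25·74 = 31084.09.
Deflator = Nominal/Real × 100 = 40876.73/31084.09 × 100 = 131.504.

131.50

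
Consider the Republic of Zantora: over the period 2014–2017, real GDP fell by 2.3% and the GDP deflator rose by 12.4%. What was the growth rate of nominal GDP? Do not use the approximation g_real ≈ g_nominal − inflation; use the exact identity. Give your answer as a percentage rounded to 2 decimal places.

9.81%

(1 + g_nom) = (1 + g_real)(1 + π) = 0.9770 × 1.1240 = 1.09815.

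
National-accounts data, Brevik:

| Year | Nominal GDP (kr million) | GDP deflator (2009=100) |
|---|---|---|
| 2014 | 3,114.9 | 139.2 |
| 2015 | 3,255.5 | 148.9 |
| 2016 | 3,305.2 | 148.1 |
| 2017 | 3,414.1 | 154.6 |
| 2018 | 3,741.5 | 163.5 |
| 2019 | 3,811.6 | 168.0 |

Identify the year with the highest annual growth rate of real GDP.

2015: real = 3255.5/1.489 = 2186.37; growth vs 2014 (2237.72) = -2.29%.
2016: real = 3305.2/1.481 = 2231.74; growth vs 2015 (2186.37) = 2.08%.
2017: real = 3414.1/1.546 = 2208.34; growth vs 2016 (2231.74) = -1.05%.
2018: real = 3741.5/1.635 = 2288.38; growth vs 2017 (2208.34) = 3.62%.
2019: real = 3811.6/1.680 = 2268.81; growth vs 2018 (2288.38) = -0.86%.

2018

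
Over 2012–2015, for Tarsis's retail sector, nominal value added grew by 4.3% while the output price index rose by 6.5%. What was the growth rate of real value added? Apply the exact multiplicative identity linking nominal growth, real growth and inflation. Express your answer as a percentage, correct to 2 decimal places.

(1 + g_nom) = (1 + g_real)(1 + π), so g_real = 1.0430 / 1.0650 − 1 = -0.02066.

-2.07%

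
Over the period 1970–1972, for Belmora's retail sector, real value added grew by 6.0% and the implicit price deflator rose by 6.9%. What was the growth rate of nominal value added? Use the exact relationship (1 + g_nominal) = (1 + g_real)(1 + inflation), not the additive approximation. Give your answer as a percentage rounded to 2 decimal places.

(1 + g_nom) = (1 + g_real)(1 + π) = 1.0600 × 1.0690 = 1.13314.

13.31%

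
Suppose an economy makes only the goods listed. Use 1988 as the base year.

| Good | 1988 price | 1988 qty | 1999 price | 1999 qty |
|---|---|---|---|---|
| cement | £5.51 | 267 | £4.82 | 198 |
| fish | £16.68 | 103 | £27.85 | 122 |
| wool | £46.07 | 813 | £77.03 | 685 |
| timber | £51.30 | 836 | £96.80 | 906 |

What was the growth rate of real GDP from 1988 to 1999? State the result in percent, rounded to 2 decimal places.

-2.84%

Real GDP 1988 = Nominal GDP 1988 = 5.51·267 + 16.68·103 + 46.07·813 + 51.30·836 = 83530.92.
Real GDP 1999 (at 1988 prices) = 5.51·198 + 16.68·122 + 46.07·685 + 51.30·906 = 81161.69.
Real growth = 81161.69/83530.92 − 1 = -0.0284.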